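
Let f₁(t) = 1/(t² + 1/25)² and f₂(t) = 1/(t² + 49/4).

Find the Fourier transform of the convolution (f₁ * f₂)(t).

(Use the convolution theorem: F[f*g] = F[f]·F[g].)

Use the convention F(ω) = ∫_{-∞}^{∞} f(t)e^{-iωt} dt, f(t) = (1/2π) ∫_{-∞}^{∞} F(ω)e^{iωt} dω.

F[f₁*f₂](ω) = \frac{25 \pi^{2} \left(\left|{\omega}\right| + 5\right) e^{- \frac{37 \left|{\omega}\right|}{10}}}{7}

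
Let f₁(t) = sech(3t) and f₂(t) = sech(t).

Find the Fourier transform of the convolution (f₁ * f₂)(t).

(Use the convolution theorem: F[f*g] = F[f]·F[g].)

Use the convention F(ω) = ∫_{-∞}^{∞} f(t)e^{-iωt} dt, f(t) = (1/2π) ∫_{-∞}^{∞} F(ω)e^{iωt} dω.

F[f₁*f₂](ω) = \frac{\pi^{2}}{3 \cosh{\left(\frac{\pi \omega}{6} \right)} \cosh{\left(\frac{\pi \omega}{2} \right)}}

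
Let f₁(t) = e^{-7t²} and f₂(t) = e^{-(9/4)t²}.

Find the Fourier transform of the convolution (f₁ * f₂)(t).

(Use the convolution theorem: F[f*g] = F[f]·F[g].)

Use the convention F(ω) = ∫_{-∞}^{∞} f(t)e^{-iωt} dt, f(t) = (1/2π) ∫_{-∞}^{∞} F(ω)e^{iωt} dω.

F[f₁*f₂](ω) = \frac{2 \sqrt{7} \pi e^{- \frac{37 \omega^{2}}{252}}}{21}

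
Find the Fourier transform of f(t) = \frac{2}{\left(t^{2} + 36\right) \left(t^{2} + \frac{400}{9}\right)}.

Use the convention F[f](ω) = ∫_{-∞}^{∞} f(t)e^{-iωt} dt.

F(ω) = \frac{3 \pi e^{- 6 \left|{\omega}\right|}}{76} - \frac{27 \pi e^{- \frac{20 \left|{\omega}\right|}{3}}}{760}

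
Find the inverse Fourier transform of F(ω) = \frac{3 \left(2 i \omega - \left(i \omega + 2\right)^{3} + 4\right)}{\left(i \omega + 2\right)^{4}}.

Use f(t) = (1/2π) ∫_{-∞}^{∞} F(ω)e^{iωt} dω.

f(t) = 3 \left(t^{2} - 1\right) e^{- 2 t} u\left(t\right)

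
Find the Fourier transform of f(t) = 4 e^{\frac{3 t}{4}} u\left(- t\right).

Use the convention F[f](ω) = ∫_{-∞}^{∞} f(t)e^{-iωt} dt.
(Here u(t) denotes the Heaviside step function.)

F(ω) = - \frac{16}{4 i \omega - 3}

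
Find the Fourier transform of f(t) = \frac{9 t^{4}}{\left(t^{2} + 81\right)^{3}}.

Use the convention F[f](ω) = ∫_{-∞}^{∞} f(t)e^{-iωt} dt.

F(ω) = \frac{3 \pi \left(27 \omega^{2} - 15 \left|{\omega}\right| + 1\right) e^{- 9 \left|{\omega}\right|}}{8}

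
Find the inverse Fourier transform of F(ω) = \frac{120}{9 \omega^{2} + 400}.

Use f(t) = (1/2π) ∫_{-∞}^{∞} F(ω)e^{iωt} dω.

f(t) = e^{- \frac{20 \left|{t}\right|}{3}}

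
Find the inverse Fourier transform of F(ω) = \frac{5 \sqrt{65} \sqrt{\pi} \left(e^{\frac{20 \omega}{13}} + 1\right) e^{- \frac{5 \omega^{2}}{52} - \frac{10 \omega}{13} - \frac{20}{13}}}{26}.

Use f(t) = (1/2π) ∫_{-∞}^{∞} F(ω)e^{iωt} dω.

f(t) = 5 e^{- \frac{13 t^{2}}{5}} \cos{\left(4 t \right)}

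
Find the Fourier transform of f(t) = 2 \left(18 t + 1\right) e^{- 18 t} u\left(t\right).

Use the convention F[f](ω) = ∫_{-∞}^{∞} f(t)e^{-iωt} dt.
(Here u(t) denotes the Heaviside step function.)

F(ω) = \frac{2 \left(- i \omega - 36\right)}{\omega^{2} - 36 i \omega - 324}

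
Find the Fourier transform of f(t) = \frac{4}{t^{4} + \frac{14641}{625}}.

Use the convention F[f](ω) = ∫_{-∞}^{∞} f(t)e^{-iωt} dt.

F(ω) = \frac{500 \pi e^{- \frac{11 \sqrt{2} \left|{\omega}\right|}{10}} \sin{\left(\frac{11 \sqrt{2} \left|{\omega}\right|}{10} + \frac{\pi}{4} \right)}}{1331}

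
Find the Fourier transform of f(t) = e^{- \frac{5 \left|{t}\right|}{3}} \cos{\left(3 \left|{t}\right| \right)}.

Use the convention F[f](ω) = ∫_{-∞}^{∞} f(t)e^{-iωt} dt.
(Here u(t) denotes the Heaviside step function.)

F(ω) = \frac{30 \left(9 \omega^{2} + 106\right)}{81 \omega^{4} - 1008 \omega^{2} + 11236}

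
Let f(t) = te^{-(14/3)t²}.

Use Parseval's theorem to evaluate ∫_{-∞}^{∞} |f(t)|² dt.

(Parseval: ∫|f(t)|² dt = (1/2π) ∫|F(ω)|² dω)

∫|f(t)|² dt = \frac{3 \sqrt{21} \sqrt{\pi}}{784}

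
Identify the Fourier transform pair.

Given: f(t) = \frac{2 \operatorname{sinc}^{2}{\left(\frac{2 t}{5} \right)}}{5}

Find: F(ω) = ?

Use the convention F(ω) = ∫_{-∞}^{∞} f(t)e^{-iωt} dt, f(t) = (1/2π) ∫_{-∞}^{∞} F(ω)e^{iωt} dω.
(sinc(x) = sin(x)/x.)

F(ω) = \begin{cases} \frac{\pi \left(4 - 5 \left|{\omega}\right|\right)}{4} & \text{for}\: \omega > - \frac{4}{5} \wedge \omega < \frac{4}{5} \\0 & \text{otherwise} \end{cases}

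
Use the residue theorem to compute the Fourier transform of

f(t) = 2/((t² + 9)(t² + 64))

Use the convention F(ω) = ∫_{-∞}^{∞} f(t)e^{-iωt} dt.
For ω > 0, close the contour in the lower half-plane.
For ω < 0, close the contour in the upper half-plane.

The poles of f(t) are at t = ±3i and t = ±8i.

Let g(z) = f(z)e^{-iωz}; for large |z| the factor e^{-iωz} decays in the lower half-plane when ω > 0 and in the upper half-plane when ω < 0.

Case ω > 0 (lower half-plane, clockwise contour ⇒ F(ω) = -2πi·ΣRes):
  Res_{z = - 3 i} g(z) = \frac{i e^{- 3 \omega}}{165}
  Res_{z = - 8 i} g(z) = - \frac{i e^{- 8 \omega}}{440}
  F(ω) = -2πi·ΣRes = \frac{\pi \left(8 e^{5 \omega} - 3\right) e^{- 8 \omega}}{660}

Case ω < 0 (upper half-plane, counterclockwise contour ⇒ F(ω) = +2πi·ΣRes):
  Res_{z = 3 i} g(z) = - \frac{i e^{3 \omega}}{165}
  Res_{z = 8 i} g(z) = \frac{i e^{8 \omega}}{440}
  F(ω) = 2πi·ΣRes = \frac{\pi \left(8 - 3 e^{5 \omega}\right) e^{3 \omega}}{660}

Both cases combine into a single formula in |ω|:

F(ω) = \frac{\pi \left(8 e^{5 \left|{\omega}\right|} - 3\right) e^{- 8 \left|{\omega}\right|}}{660}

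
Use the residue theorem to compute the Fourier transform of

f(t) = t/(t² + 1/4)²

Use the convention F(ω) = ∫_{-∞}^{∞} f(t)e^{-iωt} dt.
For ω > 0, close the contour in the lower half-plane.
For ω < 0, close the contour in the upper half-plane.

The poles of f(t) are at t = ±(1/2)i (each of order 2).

Let g(z) = f(z)e^{-iωz}; for large |z| the factor e^{-iωz} decays in the lower half-plane when ω > 0 and in the upper half-plane when ω < 0.

Case ω > 0 (lower half-plane, clockwise contour ⇒ F(ω) = -2πi·ΣRes):
  Res_{z = - \frac{i}{2}} g(z) = \frac{\omega e^{- \frac{\omega}{2}}}{2} (pole of order 2)
  F(ω) = -2πi·ΣRes = - i \pi \omega e^{- \frac{\omega}{2}}

Case ω < 0 (upper half-plane, counterclockwise contour ⇒ F(ω) = +2πi·ΣRes):
  Res_{z = \frac{i}{2}} g(z) = - \frac{\omega e^{\frac{\omega}{2}}}{2} (pole of order 2)
  F(ω) = 2πi·ΣRes = - i \pi \omega e^{\frac{\omega}{2}}

Both cases combine into a single formula in |ω|:

F(ω) = - i \pi \omega e^{- \frac{\left|{\omega}\right|}{2}}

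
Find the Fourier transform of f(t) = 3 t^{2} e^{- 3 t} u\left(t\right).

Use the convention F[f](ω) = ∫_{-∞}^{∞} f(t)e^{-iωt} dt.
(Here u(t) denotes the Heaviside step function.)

F(ω) = \frac{6}{\left(i \omega + 3\right)^{3}}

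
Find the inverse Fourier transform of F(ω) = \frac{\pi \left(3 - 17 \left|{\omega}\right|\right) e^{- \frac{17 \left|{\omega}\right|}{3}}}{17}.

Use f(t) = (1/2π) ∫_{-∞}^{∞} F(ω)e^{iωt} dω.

f(t) = \frac{2 t^{2}}{\left(t^{2} + \frac{289}{9}\right)^{2}}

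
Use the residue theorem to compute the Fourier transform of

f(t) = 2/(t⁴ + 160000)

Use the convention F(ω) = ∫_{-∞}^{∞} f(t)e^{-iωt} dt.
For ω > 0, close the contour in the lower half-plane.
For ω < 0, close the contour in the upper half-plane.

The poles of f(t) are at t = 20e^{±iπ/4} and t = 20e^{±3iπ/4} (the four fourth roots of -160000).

Let g(z) = f(z)e^{-iωz}; for large |z| the factor e^{-iωz} decays in the lower half-plane when ω > 0 and in the upper half-plane when ω < 0.

Case ω > 0 (lower half-plane, clockwise contour ⇒ F(ω) = -2πi·ΣRes):
  Res_{z = - 10 \sqrt{2} - 10 \sqrt{2} i} g(z) = \frac{\sqrt{2} i \left(1 - i\right) e^{10 \sqrt{2} \omega \left(-1 + i\right)}}{32000}
  Res_{z = 10 \sqrt{2} - 10 \sqrt{2} i} g(z) = \frac{\sqrt{2} i \left(1 + i\right) e^{- 10 \sqrt{2} \omega \left(1 + i\right)}}{32000}
  F(ω) = -2πi·ΣRes = \frac{\sqrt{2} \pi \left(1 - i\right) \left(e^{20 \sqrt{2} i \omega} + i\right) e^{- 10 \sqrt{2} \omega \left(1 + i\right)}}{16000} = \frac{\pi e^{- 10 \sqrt{2} \omega} \sin{\left(10 \sqrt{2} \omega + \frac{\pi}{4} \right)}}{4000}

Case ω < 0 (upper half-plane, counterclockwise contour ⇒ F(ω) = +2πi·ΣRes):
  Res_{z = 10 \sqrt{2} + 10 \sqrt{2} i} g(z) = \frac{\sqrt{2} i \left(-1 + i\right) e^{10 \sqrt{2} \omega \left(1 - i\right)}}{32000}
  Res_{z = - 10 \sqrt{2} + 10 \sqrt{2} i} g(z) = \frac{\sqrt{2} \left(1 - i\right) e^{10 \sqrt{2} \omega \left(1 + i\right)}}{32000}
  F(ω) = 2πi·ΣRes = - \frac{\sqrt{2} i \pi \left(i \left(1 - i\right) e^{10 \sqrt{2} \omega \left(1 - i\right)} - \left(1 - i\right) e^{10 \sqrt{2} \omega \left(1 + i\right)}\right)}{16000} = \frac{\pi e^{10 \sqrt{2} \omega} \cos{\left(10 \sqrt{2} \omega + \frac{\pi}{4} \right)}}{4000}

Both cases combine into a single formula in |ω|:

F(ω) = \frac{\pi e^{- 10 \sqrt{2} \left|{\omega}\right|} \sin{\left(10 \sqrt{2} \left|{\omega}\right| + \frac{\pi}{4} \right)}}{4000}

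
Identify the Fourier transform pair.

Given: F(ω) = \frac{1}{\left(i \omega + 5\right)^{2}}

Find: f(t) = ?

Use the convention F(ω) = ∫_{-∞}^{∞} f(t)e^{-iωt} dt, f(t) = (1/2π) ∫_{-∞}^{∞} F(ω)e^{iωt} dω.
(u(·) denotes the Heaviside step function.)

f(t) = t e^{- 5 t} u\left(t\right)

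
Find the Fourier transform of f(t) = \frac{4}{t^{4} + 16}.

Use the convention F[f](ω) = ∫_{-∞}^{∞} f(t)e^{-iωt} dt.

F(ω) = \frac{\pi e^{- \sqrt{2} \left|{\omega}\right|} \sin{\left(\sqrt{2} \left|{\omega}\right| + \frac{\pi}{4} \right)}}{2}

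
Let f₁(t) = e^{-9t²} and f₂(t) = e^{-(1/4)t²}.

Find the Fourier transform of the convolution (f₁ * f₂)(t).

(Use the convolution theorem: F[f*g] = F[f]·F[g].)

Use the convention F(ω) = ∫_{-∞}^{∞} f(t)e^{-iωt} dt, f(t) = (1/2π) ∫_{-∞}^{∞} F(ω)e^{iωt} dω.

F[f₁*f₂](ω) = \frac{2 \pi e^{- \frac{37 \omega^{2}}{36}}}{3}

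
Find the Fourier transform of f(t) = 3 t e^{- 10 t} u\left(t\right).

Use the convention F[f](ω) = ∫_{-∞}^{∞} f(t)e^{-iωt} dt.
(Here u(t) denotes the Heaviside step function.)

F(ω) = \frac{3}{\left(i \omega + 10\right)^{2}}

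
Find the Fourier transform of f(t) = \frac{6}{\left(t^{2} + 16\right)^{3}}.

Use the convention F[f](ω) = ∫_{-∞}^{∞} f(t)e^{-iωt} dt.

F(ω) = \frac{3 \pi \left(16 \omega^{2} + 12 \left|{\omega}\right| + 3\right) e^{- 4 \left|{\omega}\right|}}{4096}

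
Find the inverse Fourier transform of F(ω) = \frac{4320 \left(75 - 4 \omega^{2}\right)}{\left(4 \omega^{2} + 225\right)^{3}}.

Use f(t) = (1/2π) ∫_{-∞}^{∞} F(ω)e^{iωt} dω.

f(t) = 3 t^{2} e^{- \frac{15 \left|{t}\right|}{2}}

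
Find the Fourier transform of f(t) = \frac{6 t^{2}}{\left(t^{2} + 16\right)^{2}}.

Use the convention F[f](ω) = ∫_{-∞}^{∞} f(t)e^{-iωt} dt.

F(ω) = \frac{3 \pi \left(1 - 4 \left|{\omega}\right|\right) e^{- 4 \left|{\omega}\right|}}{4}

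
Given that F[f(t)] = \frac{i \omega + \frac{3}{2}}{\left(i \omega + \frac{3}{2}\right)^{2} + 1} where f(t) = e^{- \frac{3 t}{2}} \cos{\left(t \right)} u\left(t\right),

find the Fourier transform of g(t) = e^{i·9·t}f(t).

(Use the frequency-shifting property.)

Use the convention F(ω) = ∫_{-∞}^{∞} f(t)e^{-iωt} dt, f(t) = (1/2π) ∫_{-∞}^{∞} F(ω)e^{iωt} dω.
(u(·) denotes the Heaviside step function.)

F[g](ω) = \frac{2 \left(2 i \left(\omega - 9\right) + 3\right)}{\left(2 i \left(\omega - 9\right) + 3\right)^{2} + 4}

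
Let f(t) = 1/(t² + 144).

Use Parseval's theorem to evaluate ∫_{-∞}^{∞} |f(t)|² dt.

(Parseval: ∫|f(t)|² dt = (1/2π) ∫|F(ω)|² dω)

∫|f(t)|² dt = \frac{\pi}{3456}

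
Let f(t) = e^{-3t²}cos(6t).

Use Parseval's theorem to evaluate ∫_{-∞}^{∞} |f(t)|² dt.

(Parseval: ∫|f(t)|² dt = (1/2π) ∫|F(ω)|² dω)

∫|f(t)|² dt = \frac{\sqrt{6} \sqrt{\pi} \left(1 + e^{6}\right)}{12 e^{6}}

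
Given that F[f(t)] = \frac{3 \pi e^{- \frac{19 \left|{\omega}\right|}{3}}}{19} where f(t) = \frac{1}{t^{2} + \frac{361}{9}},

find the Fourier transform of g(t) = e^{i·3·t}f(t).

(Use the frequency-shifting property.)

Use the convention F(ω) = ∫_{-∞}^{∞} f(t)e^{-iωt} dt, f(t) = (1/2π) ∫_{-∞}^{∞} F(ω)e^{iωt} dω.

F[g](ω) = \frac{3 \pi e^{- \frac{19 \left|{\omega - 3}\right|}{3}}}{19}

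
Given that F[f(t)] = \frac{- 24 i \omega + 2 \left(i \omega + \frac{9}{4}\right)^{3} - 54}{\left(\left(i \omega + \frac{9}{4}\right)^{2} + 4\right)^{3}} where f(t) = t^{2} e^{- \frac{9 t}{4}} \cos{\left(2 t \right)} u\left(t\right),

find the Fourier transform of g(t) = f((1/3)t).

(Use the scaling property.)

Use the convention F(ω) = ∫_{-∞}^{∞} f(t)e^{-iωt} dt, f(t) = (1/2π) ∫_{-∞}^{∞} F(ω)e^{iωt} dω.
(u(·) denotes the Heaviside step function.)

F[g](ω) = \frac{3456 \left(- 256 i \omega + 3 \left(4 i \omega + 3\right)^{3} - 192\right)}{\left(9 \left(4 i \omega + 3\right)^{2} + 64\right)^{3}}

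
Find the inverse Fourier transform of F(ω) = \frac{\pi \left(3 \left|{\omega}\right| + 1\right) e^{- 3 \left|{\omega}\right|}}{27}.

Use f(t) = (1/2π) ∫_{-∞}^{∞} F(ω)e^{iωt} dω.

f(t) = \frac{2}{\left(t^{2} + 9\right)^{2}}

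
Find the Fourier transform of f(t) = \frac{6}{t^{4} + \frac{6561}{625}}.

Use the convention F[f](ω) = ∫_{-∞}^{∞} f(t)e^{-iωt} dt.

F(ω) = \frac{250 \pi e^{- \frac{9 \sqrt{2} \left|{\omega}\right|}{10}} \sin{\left(\frac{9 \sqrt{2} \left|{\omega}\right|}{10} + \frac{\pi}{4} \right)}}{243}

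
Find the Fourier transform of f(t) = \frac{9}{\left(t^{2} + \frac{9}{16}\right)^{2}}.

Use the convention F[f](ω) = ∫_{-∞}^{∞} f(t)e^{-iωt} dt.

F(ω) = \frac{8 \pi \left(3 \left|{\omega}\right| + 4\right) e^{- \frac{3 \left|{\omega}\right|}{4}}}{3}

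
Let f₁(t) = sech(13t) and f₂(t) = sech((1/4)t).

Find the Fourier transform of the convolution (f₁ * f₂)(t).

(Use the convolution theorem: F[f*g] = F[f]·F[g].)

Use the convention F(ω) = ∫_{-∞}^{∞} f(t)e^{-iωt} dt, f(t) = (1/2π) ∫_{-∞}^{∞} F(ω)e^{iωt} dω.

F[f₁*f₂](ω) = \frac{4 \pi^{2}}{13 \cosh{\left(\frac{\pi \omega}{26} \right)} \cosh{\left(2 \pi \omega \right)}}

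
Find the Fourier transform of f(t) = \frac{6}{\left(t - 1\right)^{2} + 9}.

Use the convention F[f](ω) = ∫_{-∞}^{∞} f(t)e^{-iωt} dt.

F(ω) = 2 \pi e^{- i \omega - 3 \left|{\omega}\right|}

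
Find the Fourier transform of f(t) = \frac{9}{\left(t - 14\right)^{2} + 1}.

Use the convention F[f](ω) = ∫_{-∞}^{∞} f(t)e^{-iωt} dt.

F(ω) = 9 \pi e^{- 14 i \omega - \left|{\omega}\right|}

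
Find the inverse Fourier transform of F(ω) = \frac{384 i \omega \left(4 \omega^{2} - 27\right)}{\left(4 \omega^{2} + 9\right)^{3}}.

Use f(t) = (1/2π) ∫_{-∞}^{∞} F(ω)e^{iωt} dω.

f(t) = 6 t e^{- \frac{3 \left|{t}\right|}{2}} \left|{t}\right|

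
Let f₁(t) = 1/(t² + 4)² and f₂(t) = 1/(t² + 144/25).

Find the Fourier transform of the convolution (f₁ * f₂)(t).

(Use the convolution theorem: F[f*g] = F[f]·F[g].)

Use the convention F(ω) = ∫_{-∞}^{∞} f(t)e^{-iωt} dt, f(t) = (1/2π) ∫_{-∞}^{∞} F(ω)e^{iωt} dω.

F[f₁*f₂](ω) = \frac{5 \pi^{2} \left(2 \left|{\omega}\right| + 1\right) e^{- \frac{22 \left|{\omega}\right|}{5}}}{192}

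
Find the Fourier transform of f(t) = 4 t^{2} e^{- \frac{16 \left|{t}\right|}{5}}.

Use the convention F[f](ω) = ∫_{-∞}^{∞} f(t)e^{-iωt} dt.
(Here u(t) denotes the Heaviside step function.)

F(ω) = \frac{32000 \left(256 - 75 \omega^{2}\right)}{\left(25 \omega^{2} + 256\right)^{3}}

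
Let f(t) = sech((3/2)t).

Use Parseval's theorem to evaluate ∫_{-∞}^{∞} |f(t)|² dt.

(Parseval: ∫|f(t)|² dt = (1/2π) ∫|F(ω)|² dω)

∫|f(t)|² dt = \frac{4}{3}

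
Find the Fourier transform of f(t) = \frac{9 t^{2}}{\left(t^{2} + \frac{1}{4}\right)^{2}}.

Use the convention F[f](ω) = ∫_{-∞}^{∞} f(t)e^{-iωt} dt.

F(ω) = \frac{9 \pi \left(2 - \left|{\omega}\right|\right) e^{- \frac{\left|{\omega}\right|}{2}}}{2}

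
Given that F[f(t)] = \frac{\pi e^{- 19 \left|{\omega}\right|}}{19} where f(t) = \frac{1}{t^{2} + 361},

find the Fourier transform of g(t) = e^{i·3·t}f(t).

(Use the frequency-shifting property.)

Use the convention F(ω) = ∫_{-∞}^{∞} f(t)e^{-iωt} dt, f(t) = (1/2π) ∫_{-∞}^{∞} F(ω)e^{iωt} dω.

F[g](ω) = \frac{\pi e^{- 19 \left|{\omega - 3}\right|}}{19}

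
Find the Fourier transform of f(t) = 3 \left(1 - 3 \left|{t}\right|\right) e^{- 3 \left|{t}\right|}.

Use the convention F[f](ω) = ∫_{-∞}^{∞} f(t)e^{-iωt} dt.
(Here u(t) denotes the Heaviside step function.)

F(ω) = \frac{36 \omega^{2}}{\left(\omega^{2} + 9\right)^{2}}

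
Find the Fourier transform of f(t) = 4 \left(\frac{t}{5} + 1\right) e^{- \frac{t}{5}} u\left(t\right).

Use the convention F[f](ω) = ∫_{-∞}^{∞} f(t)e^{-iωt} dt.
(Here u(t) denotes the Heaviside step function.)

F(ω) = \frac{20 \left(- 5 i \omega - 2\right)}{25 \omega^{2} - 10 i \omega - 1}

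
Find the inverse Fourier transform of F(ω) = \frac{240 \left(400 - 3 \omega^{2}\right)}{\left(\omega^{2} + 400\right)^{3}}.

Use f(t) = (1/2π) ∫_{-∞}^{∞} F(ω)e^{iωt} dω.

f(t) = 3 t^{2} e^{- 20 \left|{t}\right|}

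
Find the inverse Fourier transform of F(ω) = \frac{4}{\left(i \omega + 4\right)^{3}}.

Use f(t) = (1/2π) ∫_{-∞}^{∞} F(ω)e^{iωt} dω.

f(t) = 2 t^{2} e^{- 4 t} u\left(t\right)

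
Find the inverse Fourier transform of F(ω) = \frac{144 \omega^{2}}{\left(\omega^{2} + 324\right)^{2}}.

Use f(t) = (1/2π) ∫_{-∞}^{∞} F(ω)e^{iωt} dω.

f(t) = 2 \left(1 - 18 \left|{t}\right|\right) e^{- 18 \left|{t}\right|}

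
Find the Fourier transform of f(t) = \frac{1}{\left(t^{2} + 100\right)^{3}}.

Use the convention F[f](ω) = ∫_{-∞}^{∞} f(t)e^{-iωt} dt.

F(ω) = \frac{\pi \left(100 \omega^{2} + 30 \left|{\omega}\right| + 3\right) e^{- 10 \left|{\omega}\right|}}{800000}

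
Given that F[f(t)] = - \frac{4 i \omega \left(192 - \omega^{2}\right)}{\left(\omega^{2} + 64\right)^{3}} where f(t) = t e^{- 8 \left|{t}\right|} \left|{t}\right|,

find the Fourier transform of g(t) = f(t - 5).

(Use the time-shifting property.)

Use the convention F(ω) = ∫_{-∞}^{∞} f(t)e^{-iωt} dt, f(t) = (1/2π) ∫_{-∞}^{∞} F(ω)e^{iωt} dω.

F[g](ω) = \frac{4 i \omega \left(\omega^{2} - 192\right) e^{- 5 i \omega}}{\left(\omega^{2} + 64\right)^{3}}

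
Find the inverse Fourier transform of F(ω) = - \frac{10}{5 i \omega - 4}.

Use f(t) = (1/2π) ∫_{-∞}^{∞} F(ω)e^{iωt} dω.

f(t) = 2 e^{\frac{4 t}{5}} u\left(- t\right)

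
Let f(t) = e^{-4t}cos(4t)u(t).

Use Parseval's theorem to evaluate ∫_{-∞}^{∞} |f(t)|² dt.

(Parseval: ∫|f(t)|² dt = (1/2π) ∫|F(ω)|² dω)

∫|f(t)|² dt = \frac{3}{32}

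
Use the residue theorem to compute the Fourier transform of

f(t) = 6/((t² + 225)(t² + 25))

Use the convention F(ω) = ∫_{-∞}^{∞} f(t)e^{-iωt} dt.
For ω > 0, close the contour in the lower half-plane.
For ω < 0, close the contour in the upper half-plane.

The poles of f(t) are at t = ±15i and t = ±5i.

Let g(z) = f(z)e^{-iωz}; for large |z| the factor e^{-iωz} decays in the lower half-plane when ω > 0 and in the upper half-plane when ω < 0.

Case ω > 0 (lower half-plane, clockwise contour ⇒ F(ω) = -2πi·ΣRes):
  Res_{z = - 15 i} g(z) = - \frac{i e^{- 15 \omega}}{1000}
  Res_{z = - 5 i} g(z) = \frac{3 i e^{- 5 \omega}}{1000}
  F(ω) = -2πi·ΣRes = \frac{\pi \left(3 e^{10 \omega} - 1\right) e^{- 15 \omega}}{500}

Case ω < 0 (upper half-plane, counterclockwise contour ⇒ F(ω) = +2πi·ΣRes):
  Res_{z = 15 i} g(z) = \frac{i e^{15 \omega}}{1000}
  Res_{z = 5 i} g(z) = - \frac{3 i e^{5 \omega}}{1000}
  F(ω) = 2πi·ΣRes = \frac{\pi \left(3 - e^{10 \omega}\right) e^{5 \omega}}{500}

Both cases combine into a single formula in |ω|:

F(ω) = \frac{\pi \left(3 e^{10 \left|{\omega}\right|} - 1\right) e^{- 15 \left|{\omega}\right|}}{500}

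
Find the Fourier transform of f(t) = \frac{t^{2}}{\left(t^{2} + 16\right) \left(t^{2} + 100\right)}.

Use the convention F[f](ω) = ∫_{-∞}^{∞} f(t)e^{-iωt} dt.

F(ω) = \frac{\pi \left(5 - 2 e^{6 \left|{\omega}\right|}\right) e^{- 10 \left|{\omega}\right|}}{42}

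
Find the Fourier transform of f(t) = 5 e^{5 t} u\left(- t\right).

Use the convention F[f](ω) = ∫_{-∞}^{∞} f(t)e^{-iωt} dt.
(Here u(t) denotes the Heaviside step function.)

F(ω) = - \frac{5}{i \omega - 5}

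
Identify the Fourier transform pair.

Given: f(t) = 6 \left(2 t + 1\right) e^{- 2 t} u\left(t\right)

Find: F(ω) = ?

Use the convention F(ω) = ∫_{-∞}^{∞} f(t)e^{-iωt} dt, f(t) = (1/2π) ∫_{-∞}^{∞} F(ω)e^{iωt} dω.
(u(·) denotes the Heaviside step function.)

F(ω) = \frac{6 \left(- i \omega - 4\right)}{\omega^{2} - 4 i \omega - 4}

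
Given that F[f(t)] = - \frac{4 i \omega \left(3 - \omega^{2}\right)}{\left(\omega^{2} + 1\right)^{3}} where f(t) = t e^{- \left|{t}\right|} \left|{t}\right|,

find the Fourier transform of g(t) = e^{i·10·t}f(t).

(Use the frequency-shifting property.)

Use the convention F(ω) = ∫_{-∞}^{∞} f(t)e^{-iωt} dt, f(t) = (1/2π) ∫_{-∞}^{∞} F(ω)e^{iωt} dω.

F[g](ω) = \frac{4 i \left(\omega - 10\right) \left(\left(\omega - 10\right)^{2} - 3\right)}{\left(\left(\omega - 10\right)^{2} + 1\right)^{3}}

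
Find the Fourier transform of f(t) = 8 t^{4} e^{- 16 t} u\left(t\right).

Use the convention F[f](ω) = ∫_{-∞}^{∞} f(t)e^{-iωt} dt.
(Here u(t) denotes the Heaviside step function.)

F(ω) = \frac{192}{\left(i \omega + 16\right)^{5}}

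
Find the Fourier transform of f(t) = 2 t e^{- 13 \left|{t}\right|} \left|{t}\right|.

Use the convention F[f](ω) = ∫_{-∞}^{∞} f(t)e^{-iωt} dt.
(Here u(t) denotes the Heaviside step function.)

F(ω) = \frac{8 i \omega \left(\omega^{2} - 507\right)}{\left(\omega^{2} + 169\right)^{3}}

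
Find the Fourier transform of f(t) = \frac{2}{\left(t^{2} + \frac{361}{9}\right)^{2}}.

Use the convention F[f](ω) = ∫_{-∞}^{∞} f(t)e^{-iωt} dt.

F(ω) = \frac{9 \pi \left(19 \left|{\omega}\right| + 3\right) e^{- \frac{19 \left|{\omega}\right|}{3}}}{6859}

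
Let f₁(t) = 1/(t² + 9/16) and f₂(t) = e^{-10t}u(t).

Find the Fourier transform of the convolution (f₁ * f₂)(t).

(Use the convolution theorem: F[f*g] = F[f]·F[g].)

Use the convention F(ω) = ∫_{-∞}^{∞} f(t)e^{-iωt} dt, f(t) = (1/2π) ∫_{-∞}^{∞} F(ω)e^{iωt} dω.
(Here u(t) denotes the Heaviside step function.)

F[f₁*f₂](ω) = \frac{4 \pi e^{- \frac{3 \left|{\omega}\right|}{4}}}{3 \left(i \omega + 10\right)}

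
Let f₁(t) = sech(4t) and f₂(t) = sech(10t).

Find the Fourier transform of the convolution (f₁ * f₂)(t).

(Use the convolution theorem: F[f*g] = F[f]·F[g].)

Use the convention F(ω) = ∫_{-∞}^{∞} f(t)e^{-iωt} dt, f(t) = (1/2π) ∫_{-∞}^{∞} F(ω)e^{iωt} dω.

F[f₁*f₂](ω) = \frac{\pi^{2}}{40 \cosh{\left(\frac{\pi \omega}{20} \right)} \cosh{\left(\frac{\pi \omega}{8} \right)}}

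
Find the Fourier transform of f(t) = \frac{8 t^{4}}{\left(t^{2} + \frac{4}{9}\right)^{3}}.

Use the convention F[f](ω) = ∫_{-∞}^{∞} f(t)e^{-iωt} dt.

F(ω) = \frac{\pi \left(4 \omega^{2} - 30 \left|{\omega}\right| + 27\right) e^{- \frac{2 \left|{\omega}\right|}{3}}}{6}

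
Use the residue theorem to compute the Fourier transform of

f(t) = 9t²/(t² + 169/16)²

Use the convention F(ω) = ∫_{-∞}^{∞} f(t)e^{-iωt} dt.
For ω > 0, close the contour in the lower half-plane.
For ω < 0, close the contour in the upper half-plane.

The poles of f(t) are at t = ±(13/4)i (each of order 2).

Let g(z) = f(z)e^{-iωz}; for large |z| the factor e^{-iωz} decays in the lower half-plane when ω > 0 and in the upper half-plane when ω < 0.

Case ω > 0 (lower half-plane, clockwise contour ⇒ F(ω) = -2πi·ΣRes):
  Res_{z = - \frac{13 i}{4}} g(z) = \frac{9 i \left(4 - 13 \omega\right) e^{- \frac{13 \omega}{4}}}{52} (pole of order 2)
  F(ω) = -2πi·ΣRes = \frac{9 \pi \left(4 - 13 \omega\right) e^{- \frac{13 \omega}{4}}}{26}

Case ω < 0 (upper half-plane, counterclockwise contour ⇒ F(ω) = +2πi·ΣRes):
  Res_{z = \frac{13 i}{4}} g(z) = \frac{9 i \left(- 13 \omega - 4\right) e^{\frac{13 \omega}{4}}}{52} (pole of order 2)
  F(ω) = 2πi·ΣRes = \frac{9 \pi \left(13 \omega + 4\right) e^{\frac{13 \omega}{4}}}{26}

Both cases combine into a single formula in |ω|:

F(ω) = \frac{9 \pi \left(4 - 13 \left|{\omega}\right|\right) e^{- \frac{13 \left|{\omega}\right|}{4}}}{26}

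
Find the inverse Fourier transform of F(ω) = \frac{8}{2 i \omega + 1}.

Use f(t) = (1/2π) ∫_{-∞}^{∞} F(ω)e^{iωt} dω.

f(t) = 4 e^{- \frac{t}{2}} u\left(t\right)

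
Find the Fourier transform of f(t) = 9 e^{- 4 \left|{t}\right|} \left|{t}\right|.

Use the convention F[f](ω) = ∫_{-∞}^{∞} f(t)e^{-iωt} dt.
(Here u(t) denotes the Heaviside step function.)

F(ω) = \frac{18 \left(16 - \omega^{2}\right)}{\left(\omega^{2} + 16\right)^{2}}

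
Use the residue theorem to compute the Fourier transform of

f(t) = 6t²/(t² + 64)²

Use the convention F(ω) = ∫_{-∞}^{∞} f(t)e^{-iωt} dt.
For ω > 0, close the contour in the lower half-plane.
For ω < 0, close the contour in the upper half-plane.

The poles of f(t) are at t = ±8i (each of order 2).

Let g(z) = f(z)e^{-iωz}; for large |z| the factor e^{-iωz} decays in the lower half-plane when ω > 0 and in the upper half-plane when ω < 0.

Case ω > 0 (lower half-plane, clockwise contour ⇒ F(ω) = -2πi·ΣRes):
  Res_{z = - 8 i} g(z) = \frac{3 i \left(1 - 8 \omega\right) e^{- 8 \omega}}{16} (pole of order 2)
  F(ω) = -2πi·ΣRes = \frac{3 \pi \left(1 - 8 \omega\right) e^{- 8 \omega}}{8}

Case ω < 0 (upper half-plane, counterclockwise contour ⇒ F(ω) = +2πi·ΣRes):
  Res_{z = 8 i} g(z) = \frac{3 i \left(- 8 \omega - 1\right) e^{8 \omega}}{16} (pole of order 2)
  F(ω) = 2πi·ΣRes = \frac{3 \pi \left(8 \omega + 1\right) e^{8 \omega}}{8}

Both cases combine into a single formula in |ω|:

F(ω) = \frac{3 \pi \left(1 - 8 \left|{\omega}\right|\right) e^{- 8 \left|{\omega}\right|}}{8}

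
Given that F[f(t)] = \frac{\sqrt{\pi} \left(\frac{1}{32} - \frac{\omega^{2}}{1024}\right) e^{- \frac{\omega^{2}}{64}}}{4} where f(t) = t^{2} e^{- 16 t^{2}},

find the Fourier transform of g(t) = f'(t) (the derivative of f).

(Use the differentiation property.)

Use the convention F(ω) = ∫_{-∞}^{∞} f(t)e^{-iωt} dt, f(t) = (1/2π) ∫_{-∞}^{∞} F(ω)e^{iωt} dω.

F[g](ω) = \frac{i \sqrt{\pi} \omega \left(32 - \omega^{2}\right) e^{- \frac{\omega^{2}}{64}}}{4096}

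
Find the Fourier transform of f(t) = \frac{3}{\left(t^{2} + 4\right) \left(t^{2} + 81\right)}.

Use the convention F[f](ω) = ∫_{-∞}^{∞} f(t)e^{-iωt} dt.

F(ω) = \frac{\pi \left(9 e^{7 \left|{\omega}\right|} - 2\right) e^{- 9 \left|{\omega}\right|}}{462}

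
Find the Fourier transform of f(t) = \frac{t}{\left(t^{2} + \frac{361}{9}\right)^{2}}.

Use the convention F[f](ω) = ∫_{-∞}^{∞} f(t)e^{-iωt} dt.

F(ω) = - \frac{3 i \pi \omega e^{- \frac{19 \left|{\omega}\right|}{3}}}{38}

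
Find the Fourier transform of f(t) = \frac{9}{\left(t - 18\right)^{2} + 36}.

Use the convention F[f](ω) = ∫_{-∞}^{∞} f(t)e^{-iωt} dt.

F(ω) = \frac{3 \pi e^{- 18 i \omega - 6 \left|{\omega}\right|}}{2}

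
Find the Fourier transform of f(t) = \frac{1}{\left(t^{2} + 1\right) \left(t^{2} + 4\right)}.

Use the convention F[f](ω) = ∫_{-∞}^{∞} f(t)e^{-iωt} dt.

F(ω) = \frac{\pi \left(2 e^{\left|{\omega}\right|} - 1\right) e^{- 2 \left|{\omega}\right|}}{6}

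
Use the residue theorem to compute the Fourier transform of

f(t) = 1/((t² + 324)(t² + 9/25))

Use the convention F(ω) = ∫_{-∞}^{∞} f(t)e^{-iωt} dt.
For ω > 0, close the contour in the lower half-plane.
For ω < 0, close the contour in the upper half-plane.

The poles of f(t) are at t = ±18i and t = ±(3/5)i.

Let g(z) = f(z)e^{-iωz}; for large |z| the factor e^{-iωz} decays in the lower half-plane when ω > 0 and in the upper half-plane when ω < 0.

Case ω > 0 (lower half-plane, clockwise contour ⇒ F(ω) = -2πi·ΣRes):
  Res_{z = - 18 i} g(z) = - \frac{25 i e^{- 18 \omega}}{291276}
  Res_{z = - \frac{3 i}{5}} g(z) = \frac{125 i e^{- \frac{3 \omega}{5}}}{48546}
  F(ω) = -2πi·ΣRes = - \frac{25 \pi e^{- 18 \omega}}{145638} + \frac{125 \pi e^{- \frac{3 \omega}{5}}}{24273}

Case ω < 0 (upper half-plane, counterclockwise contour ⇒ F(ω) = +2πi·ΣRes):
  Res_{z = 18 i} g(z) = \frac{25 i e^{18 \omega}}{291276}
  Res_{z = \frac{3 i}{5}} g(z) = - \frac{125 i e^{\frac{3 \omega}{5}}}{48546}
  F(ω) = 2πi·ΣRes = \frac{25 \pi \left(30 e^{\frac{3 \omega}{5}} - e^{18 \omega}\right)}{145638}

Both cases combine into a single formula in |ω|:

F(ω) = - \frac{25 \pi e^{- 18 \left|{\omega}\right|}}{145638} + \frac{125 \pi e^{- \frac{3 \left|{\omega}\right|}{5}}}{24273}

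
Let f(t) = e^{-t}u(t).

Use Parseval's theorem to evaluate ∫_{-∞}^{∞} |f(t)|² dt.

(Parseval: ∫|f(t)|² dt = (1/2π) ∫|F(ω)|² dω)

∫|f(t)|² dt = \frac{1}{2}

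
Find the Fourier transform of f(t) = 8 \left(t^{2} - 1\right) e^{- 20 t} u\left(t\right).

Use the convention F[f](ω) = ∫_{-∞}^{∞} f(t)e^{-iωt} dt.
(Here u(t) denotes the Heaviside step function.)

F(ω) = \frac{8 \left(2 i \omega - \left(i \omega + 20\right)^{3} + 40\right)}{\left(i \omega + 20\right)^{4}}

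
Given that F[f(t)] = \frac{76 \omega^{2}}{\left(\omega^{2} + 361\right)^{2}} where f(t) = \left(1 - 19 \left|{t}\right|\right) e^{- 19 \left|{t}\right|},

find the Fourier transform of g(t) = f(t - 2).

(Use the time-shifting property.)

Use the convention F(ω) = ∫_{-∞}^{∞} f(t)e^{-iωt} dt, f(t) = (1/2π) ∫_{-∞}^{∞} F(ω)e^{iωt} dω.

F[g](ω) = \frac{76 \omega^{2} e^{- 2 i \omega}}{\left(\omega^{2} + 361\right)^{2}}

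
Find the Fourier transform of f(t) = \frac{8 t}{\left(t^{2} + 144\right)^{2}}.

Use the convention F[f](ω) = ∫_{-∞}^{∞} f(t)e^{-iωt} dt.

F(ω) = - \frac{i \pi \omega e^{- 12 \left|{\omega}\right|}}{3}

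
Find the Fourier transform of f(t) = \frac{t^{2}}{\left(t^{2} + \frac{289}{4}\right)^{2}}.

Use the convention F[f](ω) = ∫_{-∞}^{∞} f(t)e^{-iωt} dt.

F(ω) = \frac{\pi \left(2 - 17 \left|{\omega}\right|\right) e^{- \frac{17 \left|{\omega}\right|}{2}}}{34}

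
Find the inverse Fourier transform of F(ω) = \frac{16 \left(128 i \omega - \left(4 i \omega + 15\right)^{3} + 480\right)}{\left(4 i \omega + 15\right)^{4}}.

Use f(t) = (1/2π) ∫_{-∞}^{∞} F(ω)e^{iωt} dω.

f(t) = 4 \left(t^{2} - 1\right) e^{- \frac{15 t}{4}} u\left(t\right)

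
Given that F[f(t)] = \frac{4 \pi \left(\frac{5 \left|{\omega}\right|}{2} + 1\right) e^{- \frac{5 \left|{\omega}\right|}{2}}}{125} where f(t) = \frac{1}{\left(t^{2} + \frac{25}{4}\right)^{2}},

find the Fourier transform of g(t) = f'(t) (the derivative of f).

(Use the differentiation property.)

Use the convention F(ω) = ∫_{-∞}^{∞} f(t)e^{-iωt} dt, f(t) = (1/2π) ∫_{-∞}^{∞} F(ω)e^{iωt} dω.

F[g](ω) = \frac{2 i \pi \omega \left(5 \left|{\omega}\right| + 2\right) e^{- \frac{5 \left|{\omega}\right|}{2}}}{125}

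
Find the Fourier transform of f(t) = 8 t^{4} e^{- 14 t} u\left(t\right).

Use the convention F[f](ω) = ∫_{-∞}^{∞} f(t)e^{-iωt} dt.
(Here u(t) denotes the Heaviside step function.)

F(ω) = \frac{192}{\left(i \omega + 14\right)^{5}}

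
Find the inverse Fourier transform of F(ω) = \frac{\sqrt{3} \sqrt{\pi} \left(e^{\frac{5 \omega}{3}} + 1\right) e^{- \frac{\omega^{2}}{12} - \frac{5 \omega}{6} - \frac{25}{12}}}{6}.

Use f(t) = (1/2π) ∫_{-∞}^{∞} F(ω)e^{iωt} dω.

f(t) = e^{- 3 t^{2}} \cos{\left(5 t \right)}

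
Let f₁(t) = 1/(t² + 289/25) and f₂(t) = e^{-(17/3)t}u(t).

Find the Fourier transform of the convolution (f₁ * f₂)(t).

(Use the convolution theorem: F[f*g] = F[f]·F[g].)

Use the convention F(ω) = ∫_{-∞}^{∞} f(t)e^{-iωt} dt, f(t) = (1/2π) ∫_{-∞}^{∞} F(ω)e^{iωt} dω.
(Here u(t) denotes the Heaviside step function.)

F[f₁*f₂](ω) = \frac{15 \pi e^{- \frac{17 \left|{\omega}\right|}{5}}}{17 \left(3 i \omega + 17\right)}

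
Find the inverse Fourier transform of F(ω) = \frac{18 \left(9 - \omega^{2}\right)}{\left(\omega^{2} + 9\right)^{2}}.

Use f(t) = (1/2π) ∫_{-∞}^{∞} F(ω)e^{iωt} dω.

f(t) = 9 e^{- 3 \left|{t}\right|} \left|{t}\right|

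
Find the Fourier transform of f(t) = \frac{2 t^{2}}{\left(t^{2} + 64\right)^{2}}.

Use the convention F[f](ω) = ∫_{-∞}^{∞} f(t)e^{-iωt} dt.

F(ω) = \frac{\pi \left(1 - 8 \left|{\omega}\right|\right) e^{- 8 \left|{\omega}\right|}}{8}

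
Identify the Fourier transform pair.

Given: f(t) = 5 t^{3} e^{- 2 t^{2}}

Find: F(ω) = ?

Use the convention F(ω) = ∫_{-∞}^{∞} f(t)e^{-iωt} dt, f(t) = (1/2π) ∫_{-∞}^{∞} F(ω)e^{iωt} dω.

F(ω) = \frac{5 \sqrt{2} i \sqrt{\pi} \omega \left(\omega^{2} - 12\right) e^{- \frac{\omega^{2}}{8}}}{128}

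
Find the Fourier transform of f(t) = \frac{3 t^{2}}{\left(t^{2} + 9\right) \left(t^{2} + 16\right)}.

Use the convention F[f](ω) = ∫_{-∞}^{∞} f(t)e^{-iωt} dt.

F(ω) = \frac{3 \pi \left(4 - 3 e^{\left|{\omega}\right|}\right) e^{- 4 \left|{\omega}\right|}}{7}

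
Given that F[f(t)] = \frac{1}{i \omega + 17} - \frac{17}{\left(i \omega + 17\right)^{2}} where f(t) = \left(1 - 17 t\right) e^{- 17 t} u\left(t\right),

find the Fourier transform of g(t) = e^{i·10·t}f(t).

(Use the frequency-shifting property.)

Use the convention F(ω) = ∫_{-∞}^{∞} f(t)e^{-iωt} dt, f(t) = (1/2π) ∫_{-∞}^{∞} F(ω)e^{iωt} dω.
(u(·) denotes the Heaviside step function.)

F[g](ω) = \frac{i \left(10 - \omega\right)}{\omega^{2} - 2 \omega \left(10 + 17 i\right) - 189 + 340 i}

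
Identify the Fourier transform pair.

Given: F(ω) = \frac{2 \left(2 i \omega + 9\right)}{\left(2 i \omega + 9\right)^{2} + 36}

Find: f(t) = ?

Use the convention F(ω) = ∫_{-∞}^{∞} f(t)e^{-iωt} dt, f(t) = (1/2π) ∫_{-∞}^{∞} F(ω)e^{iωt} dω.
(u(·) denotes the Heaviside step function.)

f(t) = e^{- \frac{9 t}{2}} \cos{\left(3 t \right)} u\left(t\right)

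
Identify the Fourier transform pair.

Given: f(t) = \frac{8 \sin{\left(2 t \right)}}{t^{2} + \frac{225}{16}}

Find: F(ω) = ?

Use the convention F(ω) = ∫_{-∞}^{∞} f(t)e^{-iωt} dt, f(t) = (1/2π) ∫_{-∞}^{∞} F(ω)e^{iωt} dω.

F(ω) = \frac{16 i \pi e^{- \frac{15 \left|{\omega + 2}\right|}{4}}}{15} - \frac{16 i \pi e^{- \frac{15 \left|{\omega - 2}\right|}{4}}}{15}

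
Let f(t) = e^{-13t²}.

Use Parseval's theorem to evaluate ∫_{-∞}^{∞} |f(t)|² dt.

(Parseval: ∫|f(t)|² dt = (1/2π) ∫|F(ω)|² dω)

∫|f(t)|² dt = \frac{\sqrt{26} \sqrt{\pi}}{26}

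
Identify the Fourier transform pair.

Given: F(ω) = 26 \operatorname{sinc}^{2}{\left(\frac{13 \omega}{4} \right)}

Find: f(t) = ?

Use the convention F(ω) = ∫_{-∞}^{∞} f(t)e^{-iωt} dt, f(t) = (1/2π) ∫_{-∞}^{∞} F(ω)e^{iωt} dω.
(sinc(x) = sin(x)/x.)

f(t) = 4 \left(\begin{cases} 1 - \frac{2 \left|{t}\right|}{13} & \text{for}\: \left|{t}\right| < \frac{13}{2} \\0 & \text{otherwise} \end{cases}\right)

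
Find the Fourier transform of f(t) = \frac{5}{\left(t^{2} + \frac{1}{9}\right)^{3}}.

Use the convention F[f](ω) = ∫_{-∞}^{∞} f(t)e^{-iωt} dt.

F(ω) = \frac{135 \pi \left(\omega^{2} + 9 \left|{\omega}\right| + 27\right) e^{- \frac{\left|{\omega}\right|}{3}}}{8}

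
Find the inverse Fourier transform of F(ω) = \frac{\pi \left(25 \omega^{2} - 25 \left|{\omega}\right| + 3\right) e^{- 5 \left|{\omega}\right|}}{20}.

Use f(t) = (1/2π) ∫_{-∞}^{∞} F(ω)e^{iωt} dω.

f(t) = \frac{2 t^{4}}{\left(t^{2} + 25\right)^{3}}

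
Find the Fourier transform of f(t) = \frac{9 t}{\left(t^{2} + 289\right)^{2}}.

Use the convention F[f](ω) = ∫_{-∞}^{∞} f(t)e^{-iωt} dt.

F(ω) = - \frac{9 i \pi \omega e^{- 17 \left|{\omega}\right|}}{34}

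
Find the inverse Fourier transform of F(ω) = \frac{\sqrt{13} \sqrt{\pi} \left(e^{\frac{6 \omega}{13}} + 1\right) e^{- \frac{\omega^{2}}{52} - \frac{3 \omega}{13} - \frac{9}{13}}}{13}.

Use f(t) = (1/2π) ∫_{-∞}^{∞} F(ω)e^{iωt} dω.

f(t) = 2 e^{- 13 t^{2}} \cos{\left(6 t \right)}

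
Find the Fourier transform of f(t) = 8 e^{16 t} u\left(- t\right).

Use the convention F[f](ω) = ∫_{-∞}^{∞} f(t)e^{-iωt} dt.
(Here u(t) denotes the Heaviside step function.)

F(ω) = - \frac{8}{i \omega - 16}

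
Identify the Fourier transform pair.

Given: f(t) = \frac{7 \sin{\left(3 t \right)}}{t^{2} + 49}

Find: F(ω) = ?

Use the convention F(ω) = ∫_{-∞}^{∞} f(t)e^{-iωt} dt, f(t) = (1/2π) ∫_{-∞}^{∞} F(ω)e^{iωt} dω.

F(ω) = \frac{i \pi e^{- 7 \left|{\omega + 3}\right|}}{2} - \frac{i \pi e^{- 7 \left|{\omega - 3}\right|}}{2}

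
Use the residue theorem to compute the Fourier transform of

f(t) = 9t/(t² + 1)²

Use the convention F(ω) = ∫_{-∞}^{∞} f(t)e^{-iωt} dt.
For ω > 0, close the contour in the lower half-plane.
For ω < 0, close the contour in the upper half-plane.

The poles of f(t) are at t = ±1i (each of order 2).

Let g(z) = f(z)e^{-iωz}; for large |z| the factor e^{-iωz} decays in the lower half-plane when ω > 0 and in the upper half-plane when ω < 0.

Case ω > 0 (lower half-plane, clockwise contour ⇒ F(ω) = -2πi·ΣRes):
  Res_{z = - i} g(z) = \frac{9 \omega e^{- \omega}}{4} (pole of order 2)
  F(ω) = -2πi·ΣRes = - \frac{9 i \pi \omega e^{- \omega}}{2}

Case ω < 0 (upper half-plane, counterclockwise contour ⇒ F(ω) = +2πi·ΣRes):
  Res_{z = i} g(z) = - \frac{9 \omega e^{\omega}}{4} (pole of order 2)
  F(ω) = 2πi·ΣRes = - \frac{9 i \pi \omega e^{\omega}}{2}

Both cases combine into a single formula in |ω|:

F(ω) = - \frac{9 i \pi \omega e^{- \left|{\omega}\right|}}{2}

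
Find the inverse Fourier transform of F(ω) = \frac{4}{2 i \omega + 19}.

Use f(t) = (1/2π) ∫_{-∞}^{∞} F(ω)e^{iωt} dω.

f(t) = 2 e^{- \frac{19 t}{2}} u\left(t\right)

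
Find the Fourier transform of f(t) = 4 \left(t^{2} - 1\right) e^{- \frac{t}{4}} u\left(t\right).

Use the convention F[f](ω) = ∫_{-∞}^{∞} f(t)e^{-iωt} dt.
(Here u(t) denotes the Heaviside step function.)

F(ω) = \frac{16 \left(128 i \omega - \left(4 i \omega + 1\right)^{3} + 32\right)}{\left(4 i \omega + 1\right)^{4}}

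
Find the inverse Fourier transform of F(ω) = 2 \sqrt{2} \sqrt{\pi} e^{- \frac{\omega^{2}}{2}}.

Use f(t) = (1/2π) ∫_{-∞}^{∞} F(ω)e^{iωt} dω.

f(t) = 2 e^{- \frac{t^{2}}{2}}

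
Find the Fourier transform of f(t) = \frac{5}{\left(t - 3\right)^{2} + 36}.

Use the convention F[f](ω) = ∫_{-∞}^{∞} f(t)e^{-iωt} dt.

F(ω) = \frac{5 \pi e^{- 3 i \omega - 6 \left|{\omega}\right|}}{6}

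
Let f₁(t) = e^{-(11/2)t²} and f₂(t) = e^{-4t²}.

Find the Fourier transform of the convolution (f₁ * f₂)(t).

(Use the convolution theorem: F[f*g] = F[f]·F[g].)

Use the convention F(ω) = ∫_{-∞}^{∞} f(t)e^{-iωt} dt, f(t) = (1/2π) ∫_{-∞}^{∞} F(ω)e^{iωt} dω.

F[f₁*f₂](ω) = \frac{\sqrt{22} \pi e^{- \frac{19 \omega^{2}}{176}}}{22}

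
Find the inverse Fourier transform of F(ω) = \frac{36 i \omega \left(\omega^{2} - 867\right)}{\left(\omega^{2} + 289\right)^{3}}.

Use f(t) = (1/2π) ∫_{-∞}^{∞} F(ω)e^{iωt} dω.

f(t) = 9 t e^{- 17 \left|{t}\right|} \left|{t}\right|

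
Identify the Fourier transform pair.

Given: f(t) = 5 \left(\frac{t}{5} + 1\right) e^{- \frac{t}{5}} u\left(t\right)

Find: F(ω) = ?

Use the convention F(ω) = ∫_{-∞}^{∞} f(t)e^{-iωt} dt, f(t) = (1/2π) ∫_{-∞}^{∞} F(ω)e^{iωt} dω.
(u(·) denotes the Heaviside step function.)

F(ω) = \frac{25 \left(- 5 i \omega - 2\right)}{25 \omega^{2} - 10 i \omega - 1}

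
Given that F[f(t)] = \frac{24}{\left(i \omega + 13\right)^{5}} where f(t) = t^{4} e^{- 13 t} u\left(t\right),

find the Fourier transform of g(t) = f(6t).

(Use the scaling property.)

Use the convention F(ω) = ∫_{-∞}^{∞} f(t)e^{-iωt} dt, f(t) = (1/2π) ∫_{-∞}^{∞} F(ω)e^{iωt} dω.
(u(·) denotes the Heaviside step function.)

F[g](ω) = \frac{31104}{\left(i \omega + 78\right)^{5}}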